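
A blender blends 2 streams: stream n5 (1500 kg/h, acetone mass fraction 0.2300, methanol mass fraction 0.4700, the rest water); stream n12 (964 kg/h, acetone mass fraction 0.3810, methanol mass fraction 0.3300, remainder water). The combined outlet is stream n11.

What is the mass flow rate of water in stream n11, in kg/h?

728.6 kg/h

water out = water in = 1500×0.300 + 964×0.289 = 728.6 kg/h.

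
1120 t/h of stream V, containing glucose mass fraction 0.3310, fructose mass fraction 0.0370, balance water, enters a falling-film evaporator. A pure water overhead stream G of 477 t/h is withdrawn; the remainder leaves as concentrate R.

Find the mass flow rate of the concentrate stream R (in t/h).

643 t/h

Concentrate = 1120 − 477 = 643 t/h.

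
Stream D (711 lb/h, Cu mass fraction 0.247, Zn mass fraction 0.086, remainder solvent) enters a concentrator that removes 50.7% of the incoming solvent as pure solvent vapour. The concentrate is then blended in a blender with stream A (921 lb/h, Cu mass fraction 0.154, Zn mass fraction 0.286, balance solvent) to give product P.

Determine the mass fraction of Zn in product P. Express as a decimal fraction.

0.233

Vapour removed = 0.507×0.667×711 = 240.44 lb/h; concentrate = 470.56 lb/h.
Zn reaching the mixer = 61.146 (from concentrate) + 921×0.286 = 324.55 lb/h.
Product flow = 470.56 + 921 = 1391.6 lb/h; Zn fraction = 0.233.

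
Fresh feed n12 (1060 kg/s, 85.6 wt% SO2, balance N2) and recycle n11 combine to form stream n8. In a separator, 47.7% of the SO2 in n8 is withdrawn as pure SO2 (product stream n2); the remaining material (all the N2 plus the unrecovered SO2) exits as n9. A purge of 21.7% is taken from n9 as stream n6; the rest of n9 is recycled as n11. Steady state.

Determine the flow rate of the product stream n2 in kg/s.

SO2 in n8: m_A = 1060×0.856 + (1−0.217)·(1−0.477)·m_A, so m_A = 907.36/0.5905 = 1536.6 kg/s.
Product n2 = 0.477×1536.6 = 732.97 kg/s.

733 kg/s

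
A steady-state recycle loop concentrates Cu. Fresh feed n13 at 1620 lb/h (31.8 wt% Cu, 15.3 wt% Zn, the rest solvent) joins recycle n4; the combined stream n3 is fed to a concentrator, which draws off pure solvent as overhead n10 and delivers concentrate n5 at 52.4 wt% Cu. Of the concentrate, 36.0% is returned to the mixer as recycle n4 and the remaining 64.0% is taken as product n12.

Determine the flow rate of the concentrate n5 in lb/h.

Overall Cu balance (none leaves overhead): Cu in fresh feed = Cu in product, i.e. 1620×0.318 = (1−0.360)·n5·0.524.
n5 = 515.16/(0.524×0.640) = 1536.1 lb/h.

1536 lb/h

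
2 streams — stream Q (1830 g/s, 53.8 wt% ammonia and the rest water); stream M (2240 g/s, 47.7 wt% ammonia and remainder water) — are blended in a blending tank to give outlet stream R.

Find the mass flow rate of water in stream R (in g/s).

water out = water in = 1830×0.462 + 2240×0.523 = 2017 g/s.

2017 g/s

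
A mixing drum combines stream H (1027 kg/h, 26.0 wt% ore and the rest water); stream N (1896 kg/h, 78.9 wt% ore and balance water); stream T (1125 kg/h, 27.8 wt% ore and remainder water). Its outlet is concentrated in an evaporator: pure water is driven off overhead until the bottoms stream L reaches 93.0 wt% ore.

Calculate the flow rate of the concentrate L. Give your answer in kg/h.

ore entering = 1027×0.260 + 1896×0.789 + 1125×0.278 = 2075.7 kg/h.
All ore reports to L, so L = 2075.7/0.930 = 2232 kg/h.

2232 kg/h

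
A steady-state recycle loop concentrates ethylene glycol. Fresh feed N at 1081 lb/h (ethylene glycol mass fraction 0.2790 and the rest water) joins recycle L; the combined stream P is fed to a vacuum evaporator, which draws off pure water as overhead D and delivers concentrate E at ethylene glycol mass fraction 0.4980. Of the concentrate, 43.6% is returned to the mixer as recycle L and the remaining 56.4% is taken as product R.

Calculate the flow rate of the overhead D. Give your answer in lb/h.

475.4 lb/h

Overall ethylene glycol balance (none leaves overhead): ethylene glycol in fresh feed = ethylene glycol in product, i.e. 1081×0.279 = (1−0.436)·E·0.498.
E = 301.6/(0.498×0.564) = 1073.8 lb/h.
Recycle L = 0.436×1073.8 = 468.17 lb/h.
Combined feed P = 1081 + 468.17 = 1549.2 lb/h.
Overhead D = P − E = 1549.2 − 1073.8 = 475.38 lb/h.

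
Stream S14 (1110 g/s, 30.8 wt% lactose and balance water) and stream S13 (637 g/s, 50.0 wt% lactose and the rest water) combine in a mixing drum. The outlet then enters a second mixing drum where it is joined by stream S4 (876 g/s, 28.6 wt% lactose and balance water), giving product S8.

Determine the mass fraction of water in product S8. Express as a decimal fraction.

Overall, product flow = 2623 g/s.
water in = 1110×0.692 + 637×0.500 + 876×0.714 = 1712.1 g/s.
water fraction in S8 = 0.6527.

0.6527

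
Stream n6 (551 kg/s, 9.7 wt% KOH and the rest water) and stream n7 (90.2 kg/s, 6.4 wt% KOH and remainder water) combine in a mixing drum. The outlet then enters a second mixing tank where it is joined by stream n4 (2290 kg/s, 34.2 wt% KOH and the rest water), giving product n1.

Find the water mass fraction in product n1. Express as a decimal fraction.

Overall, product flow = 2931.2 kg/s.
water in = 551×0.903 + 90.2×0.936 + 2290×0.658 = 2088.8 kg/s.
water fraction in n1 = 0.713.

0.713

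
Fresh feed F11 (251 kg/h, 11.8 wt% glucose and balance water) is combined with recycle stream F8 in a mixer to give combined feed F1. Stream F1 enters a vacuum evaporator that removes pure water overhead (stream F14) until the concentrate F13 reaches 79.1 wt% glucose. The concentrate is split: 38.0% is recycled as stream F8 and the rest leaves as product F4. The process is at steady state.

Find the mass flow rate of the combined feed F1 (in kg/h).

273.9 kg/h

Overall glucose balance (none leaves overhead): glucose in fresh feed = glucose in product, i.e. 251×0.118 = (1−0.380)·F13·0.791.
F13 = 29.618/(0.791×0.620) = 60.393 kg/h.
Recycle F8 = 0.380×60.393 = 22.949 kg/h.
Combined feed F1 = 251 + 22.949 = 273.95 kg/h.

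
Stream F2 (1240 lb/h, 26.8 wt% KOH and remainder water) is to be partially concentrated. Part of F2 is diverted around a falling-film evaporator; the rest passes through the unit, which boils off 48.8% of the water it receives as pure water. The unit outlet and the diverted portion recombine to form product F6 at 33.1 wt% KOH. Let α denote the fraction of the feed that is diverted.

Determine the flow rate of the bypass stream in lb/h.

All 1240×0.268 = 332.32 lb/h of KOH reaches F6, so F6 = 332.32/0.331 = 1004 lb/h and vapour = 236.01 lb/h.
The evaporator receives (1−α)·1240 of feed at 0.732 water and removes 0.488 of that water:
0.488×0.732×(1−α)×1240 = 236.01
(1−α) = 236.01/442.95 = 0.5328;  α = 0.4672.
Bypass flow = 0.4672×1240 = 579.3 lb/h.

579.3 lb/h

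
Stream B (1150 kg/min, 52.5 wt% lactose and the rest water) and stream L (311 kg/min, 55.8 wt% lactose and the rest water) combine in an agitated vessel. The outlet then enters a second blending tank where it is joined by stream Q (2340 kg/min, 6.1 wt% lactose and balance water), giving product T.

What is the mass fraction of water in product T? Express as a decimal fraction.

Overall, product flow = 3801 kg/min.
water in = 1150×0.475 + 311×0.442 + 2340×0.939 = 2881 kg/min.
water fraction in T = 0.758.

0.758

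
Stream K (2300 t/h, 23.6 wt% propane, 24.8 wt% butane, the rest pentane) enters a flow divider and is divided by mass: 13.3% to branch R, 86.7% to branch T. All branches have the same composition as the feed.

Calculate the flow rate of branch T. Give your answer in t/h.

1994 t/h

Branch T flow = 0.867×2300 = 1994.1 t/h.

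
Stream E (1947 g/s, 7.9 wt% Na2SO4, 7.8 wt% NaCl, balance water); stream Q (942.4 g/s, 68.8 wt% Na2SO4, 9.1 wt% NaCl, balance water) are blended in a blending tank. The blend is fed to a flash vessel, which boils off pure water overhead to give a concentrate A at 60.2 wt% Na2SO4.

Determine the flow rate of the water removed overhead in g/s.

1557 g/s

Na2SO4 entering = 1947×0.079 + 942.4×0.688 = 802.18 g/s.
All Na2SO4 reports to A, so A = 802.18/0.602 = 1332.5 g/s.
Total feed = 2889.4 g/s; overhead = 2889.4 − 1332.5 = 1556.9 g/s.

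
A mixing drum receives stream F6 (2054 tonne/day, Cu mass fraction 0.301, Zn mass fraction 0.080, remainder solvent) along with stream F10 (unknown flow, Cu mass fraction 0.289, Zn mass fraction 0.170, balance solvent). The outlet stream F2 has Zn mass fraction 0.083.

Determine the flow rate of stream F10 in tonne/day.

Let F10 be the unknown flow. Total out = 2054 + F10.
Zn balance: 164.32 + 0.170·F10 = 0.083·(2054 + F10)
(0.170 − 0.083)·F10 = 0.083×2054 − 164.32 = 6.162
F10 = 6.162 / 0.087 = 70.828 tonne/day

70.83 tonne/day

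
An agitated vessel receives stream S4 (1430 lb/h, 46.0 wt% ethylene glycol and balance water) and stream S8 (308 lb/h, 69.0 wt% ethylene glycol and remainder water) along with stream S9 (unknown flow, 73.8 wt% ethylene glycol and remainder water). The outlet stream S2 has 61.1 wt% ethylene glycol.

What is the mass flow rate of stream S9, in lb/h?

1509 lb/h

Let S9 be the unknown flow. Total out = 1738 + S9.
ethylene glycol balance: 870.32 + 0.738·S9 = 0.611·(1738 + S9)
(0.738 − 0.611)·S9 = 0.611×1738 − 870.32 = 191.6
S9 = 191.6 / 0.127 = 1508.6 lb/h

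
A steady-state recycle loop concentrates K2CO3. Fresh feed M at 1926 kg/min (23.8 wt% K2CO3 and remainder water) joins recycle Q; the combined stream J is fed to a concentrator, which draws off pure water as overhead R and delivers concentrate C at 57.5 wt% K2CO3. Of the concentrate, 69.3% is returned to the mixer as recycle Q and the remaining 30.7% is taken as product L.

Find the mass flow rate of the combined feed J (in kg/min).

3726 kg/min

Overall K2CO3 balance (none leaves overhead): K2CO3 in fresh feed = K2CO3 in product, i.e. 1926×0.238 = (1−0.693)·C·0.575.
C = 458.39/(0.575×0.307) = 2596.7 kg/min.
Recycle Q = 0.693×2596.7 = 1799.5 kg/min.
Combined feed J = 1926 + 1799.5 = 3725.5 kg/min.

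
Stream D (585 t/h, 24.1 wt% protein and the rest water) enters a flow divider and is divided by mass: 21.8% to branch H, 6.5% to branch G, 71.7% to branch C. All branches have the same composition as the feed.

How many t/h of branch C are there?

Branch C flow = 0.717×585 = 419.44 t/h.

419.4 t/h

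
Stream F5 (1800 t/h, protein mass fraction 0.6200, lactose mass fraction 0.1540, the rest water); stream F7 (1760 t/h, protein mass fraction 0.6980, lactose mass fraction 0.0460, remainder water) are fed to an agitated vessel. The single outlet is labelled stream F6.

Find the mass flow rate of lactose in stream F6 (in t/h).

lactose out = lactose in = 1800×0.154 + 1760×0.046 = 358.16 t/h.

358.2 t/h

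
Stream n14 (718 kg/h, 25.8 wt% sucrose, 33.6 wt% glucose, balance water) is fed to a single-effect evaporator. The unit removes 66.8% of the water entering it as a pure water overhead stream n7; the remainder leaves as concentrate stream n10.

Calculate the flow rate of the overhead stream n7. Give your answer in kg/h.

water entering = 718×0.406 = 291.51 kg/h; overhead removed = 0.668×291.51 = 194.73 kg/h.

194.7 kg/h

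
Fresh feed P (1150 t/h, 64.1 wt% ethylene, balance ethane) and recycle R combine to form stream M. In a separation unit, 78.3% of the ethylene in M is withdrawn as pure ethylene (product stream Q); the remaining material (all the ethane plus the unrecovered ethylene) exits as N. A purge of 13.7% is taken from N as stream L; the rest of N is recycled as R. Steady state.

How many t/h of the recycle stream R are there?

ethane enters only via P and leaves only via the purge: 1150×0.359 = 0.137×(ethane in N), and the separation unit passes all ethane, so ethane in M = ethane in N = 3013.5 t/h.
ethylene in M: m_A = 1150×0.641 + (1−0.137)·(1−0.783)·m_A, so m_A = 737.15/0.8127 = 907.01 t/h.
N = (1−0.783)×907.01 + 3013.5 = 3210.3 t/h.
Recycle R = (1−0.137)×3210.3 = 2770.5 t/h.

2771 t/h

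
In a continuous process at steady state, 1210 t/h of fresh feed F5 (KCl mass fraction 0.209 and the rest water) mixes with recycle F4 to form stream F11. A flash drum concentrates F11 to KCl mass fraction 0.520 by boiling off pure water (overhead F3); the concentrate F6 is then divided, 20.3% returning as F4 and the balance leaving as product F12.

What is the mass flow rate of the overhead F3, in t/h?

Overall KCl balance (none leaves overhead): KCl in fresh feed = KCl in product, i.e. 1210×0.209 = (1−0.203)·F6·0.520.
F6 = 252.89/(0.520×0.797) = 610.2 t/h.
Recycle F4 = 0.203×610.2 = 123.87 t/h.
Combined feed F11 = 1210 + 123.87 = 1333.9 t/h.
Overhead F3 = F11 − F6 = 1333.9 − 610.2 = 723.67 t/h.

723.7 t/h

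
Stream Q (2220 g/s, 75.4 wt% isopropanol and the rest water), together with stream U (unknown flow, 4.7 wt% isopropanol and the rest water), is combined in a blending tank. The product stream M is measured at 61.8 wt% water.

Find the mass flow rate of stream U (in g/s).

2465 g/s

Let U be the unknown flow. Total out = 2220 + U.
water balance: 546.12 + 0.953·U = 0.618·(2220 + U)
(0.953 − 0.618)·U = 0.618×2220 − 546.12 = 825.84
U = 825.84 / 0.335 = 2465.2 g/s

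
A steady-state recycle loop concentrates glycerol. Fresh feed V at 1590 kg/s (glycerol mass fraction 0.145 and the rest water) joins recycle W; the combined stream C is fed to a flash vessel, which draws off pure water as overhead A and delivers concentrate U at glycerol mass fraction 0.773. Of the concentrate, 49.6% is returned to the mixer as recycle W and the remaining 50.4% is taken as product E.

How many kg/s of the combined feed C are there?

Overall glycerol balance (none leaves overhead): glycerol in fresh feed = glycerol in product, i.e. 1590×0.145 = (1−0.496)·U·0.773.
U = 230.55/(0.773×0.504) = 591.77 kg/s.
Recycle W = 0.496×591.77 = 293.52 kg/s.
Combined feed C = 1590 + 293.52 = 1883.5 kg/s.

1884 kg/s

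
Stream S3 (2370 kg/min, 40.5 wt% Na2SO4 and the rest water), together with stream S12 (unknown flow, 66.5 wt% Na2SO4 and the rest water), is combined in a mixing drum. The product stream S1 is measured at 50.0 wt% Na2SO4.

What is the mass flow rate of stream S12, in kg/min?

Let S12 be the unknown flow. Total out = 2370 + S12.
Na2SO4 balance: 959.85 + 0.665·S12 = 0.500·(2370 + S12)
(0.665 − 0.500)·S12 = 0.500×2370 − 959.85 = 225.15
S12 = 225.15 / 0.165 = 1364.5 kg/min

1365 kg/min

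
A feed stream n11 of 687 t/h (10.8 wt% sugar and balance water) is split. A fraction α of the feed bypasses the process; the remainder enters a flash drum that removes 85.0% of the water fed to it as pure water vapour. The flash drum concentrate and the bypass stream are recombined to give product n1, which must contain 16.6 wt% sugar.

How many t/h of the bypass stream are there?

All 687×0.108 = 74.196 t/h of sugar reaches n1, so n1 = 74.196/0.166 = 446.96 t/h and vapour = 240.04 t/h.
The evaporator receives (1−α)·687 of feed at 0.892 water and removes 0.850 of that water:
0.850×0.892×(1−α)×687 = 240.04
(1−α) = 240.04/520.88 = 0.4608;  α = 0.5392.
Bypass flow = 0.5392×687 = 370.41 t/h.

370.4 t/h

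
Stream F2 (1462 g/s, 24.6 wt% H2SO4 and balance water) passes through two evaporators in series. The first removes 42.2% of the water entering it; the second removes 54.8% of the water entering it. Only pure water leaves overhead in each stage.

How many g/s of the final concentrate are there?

647.6 g/s

water in feed = 1462×0.754 = 1102.3 g/s.
After stage 1: water left = (1−0.422)×1102.3 = 637.16; stream total = 996.81 g/s.
After stage 2: water left = (1−0.548)×637.16 = 288; final concentrate = 647.65 g/s.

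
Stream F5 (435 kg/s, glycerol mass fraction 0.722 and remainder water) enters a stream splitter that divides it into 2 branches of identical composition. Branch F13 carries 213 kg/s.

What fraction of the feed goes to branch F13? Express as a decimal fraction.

Fraction to F13 = 213/435 = 0.4897.

0.490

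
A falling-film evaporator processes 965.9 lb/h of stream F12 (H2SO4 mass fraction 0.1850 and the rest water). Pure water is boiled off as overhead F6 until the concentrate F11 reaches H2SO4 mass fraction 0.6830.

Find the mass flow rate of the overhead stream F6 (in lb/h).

H2SO4 is conserved: 965.9×0.185 = 178.69 lb/h all reports to the concentrate.
Concentrate = 178.69/(target fraction) = 261.63 lb/h.
Overhead = 965.9 − 261.63 = 704.27 lb/h.

704.3 lb/h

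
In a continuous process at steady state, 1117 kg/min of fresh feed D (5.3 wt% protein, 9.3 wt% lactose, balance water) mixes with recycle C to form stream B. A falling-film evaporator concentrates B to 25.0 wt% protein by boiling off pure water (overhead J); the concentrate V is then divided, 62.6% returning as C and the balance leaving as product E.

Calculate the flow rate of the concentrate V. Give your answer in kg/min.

Overall protein balance (none leaves overhead): protein in fresh feed = protein in product, i.e. 1117×0.053 = (1−0.626)·V·0.250.
V = 59.201/(0.250×0.374) = 633.17 kg/min.

633.2 kg/min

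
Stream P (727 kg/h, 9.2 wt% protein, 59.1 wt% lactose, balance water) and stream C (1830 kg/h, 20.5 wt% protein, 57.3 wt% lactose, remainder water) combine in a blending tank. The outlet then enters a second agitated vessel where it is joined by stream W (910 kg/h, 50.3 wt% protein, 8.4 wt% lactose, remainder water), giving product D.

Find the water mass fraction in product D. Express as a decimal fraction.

Overall, product flow = 3467 kg/h.
water in = 727×0.317 + 1830×0.222 + 910×0.413 = 1012.5 kg/h.
water fraction in D = 0.292.

0.292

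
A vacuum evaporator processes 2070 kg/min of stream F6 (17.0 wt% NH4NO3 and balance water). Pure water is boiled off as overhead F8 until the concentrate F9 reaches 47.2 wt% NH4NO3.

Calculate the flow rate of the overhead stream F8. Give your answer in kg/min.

1324 kg/min

NH4NO3 is conserved: 2070×0.170 = 351.9 kg/min all reports to the concentrate.
Concentrate = 351.9/(target fraction) = 745.55 kg/min.
Overhead = 2070 − 745.55 = 1324.4 kg/min.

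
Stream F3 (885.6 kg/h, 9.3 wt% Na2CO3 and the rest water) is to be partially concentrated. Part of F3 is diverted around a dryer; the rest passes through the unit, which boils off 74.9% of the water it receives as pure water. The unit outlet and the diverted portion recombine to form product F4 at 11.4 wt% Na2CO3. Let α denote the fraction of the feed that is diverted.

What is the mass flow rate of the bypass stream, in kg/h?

645.5 kg/h

All 885.6×0.093 = 82.361 kg/h of Na2CO3 reaches F4, so F4 = 82.361/0.114 = 722.46 kg/h and vapour = 163.14 kg/h.
The evaporator receives (1−α)·885.6 of feed at 0.907 water and removes 0.749 of that water:
0.749×0.907×(1−α)×885.6 = 163.14
(1−α) = 163.14/601.63 = 0.2712;  α = 0.7288.
Bypass flow = 0.7288×885.6 = 645.46 kg/h.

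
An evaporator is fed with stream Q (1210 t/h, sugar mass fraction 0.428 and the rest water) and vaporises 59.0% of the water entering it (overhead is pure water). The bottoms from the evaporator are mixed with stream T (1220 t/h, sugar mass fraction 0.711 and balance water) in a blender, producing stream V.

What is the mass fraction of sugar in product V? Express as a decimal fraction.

Vapour removed = 0.590×0.572×1210 = 408.35 t/h; concentrate = 801.65 t/h.
sugar reaching the mixer = 517.88 (from concentrate) + 1220×0.711 = 1385.3 t/h.
Product flow = 801.65 + 1220 = 2021.6 t/h; sugar fraction = 0.685.

0.685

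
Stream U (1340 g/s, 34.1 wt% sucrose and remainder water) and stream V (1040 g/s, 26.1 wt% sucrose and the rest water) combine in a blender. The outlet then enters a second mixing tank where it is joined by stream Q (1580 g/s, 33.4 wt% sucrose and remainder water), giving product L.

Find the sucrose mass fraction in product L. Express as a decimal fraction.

0.317

Overall, product flow = 3960 g/s.
sucrose in = 1340×0.341 + 1040×0.261 + 1580×0.334 = 1256.1 g/s.
sucrose fraction in L = 0.317.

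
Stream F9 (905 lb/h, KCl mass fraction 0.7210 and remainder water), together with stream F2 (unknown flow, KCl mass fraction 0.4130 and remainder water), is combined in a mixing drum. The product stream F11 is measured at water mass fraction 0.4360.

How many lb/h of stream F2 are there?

Let F2 be the unknown flow. Total out = 905 + F2.
water balance: 252.5 + 0.587·F2 = 0.436·(905 + F2)
(0.587 − 0.436)·F2 = 0.436×905 − 252.5 = 142.08
F2 = 142.08 / 0.151 = 940.96 lb/h

941 lb/h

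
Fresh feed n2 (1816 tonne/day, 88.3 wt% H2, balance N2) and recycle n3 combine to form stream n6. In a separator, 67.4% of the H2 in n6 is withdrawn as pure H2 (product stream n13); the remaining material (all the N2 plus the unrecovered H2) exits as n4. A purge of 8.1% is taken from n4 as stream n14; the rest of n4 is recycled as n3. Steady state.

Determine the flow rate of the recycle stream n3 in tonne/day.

N2 enters only via n2 and leaves only via the purge: 1816×0.117 = 0.081×(N2 in n4), and the separator passes all N2, so N2 in n6 = N2 in n4 = 2623.1 tonne/day.
H2 in n6: m_A = 1816×0.883 + (1−0.081)·(1−0.674)·m_A, so m_A = 1603.5/0.7004 = 2289.4 tonne/day.
n4 = (1−0.674)×2289.4 + 2623.1 = 3369.5 tonne/day.
Recycle n3 = (1−0.081)×3369.5 = 3096.5 tonne/day.

3097 tonne/day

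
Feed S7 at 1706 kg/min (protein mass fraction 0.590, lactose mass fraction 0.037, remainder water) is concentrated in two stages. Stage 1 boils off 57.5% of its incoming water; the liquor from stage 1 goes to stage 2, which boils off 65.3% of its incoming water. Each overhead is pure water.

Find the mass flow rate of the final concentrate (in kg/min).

1164 kg/min

water in feed = 1706×0.373 = 636.34 kg/min.
After stage 1: water left = (1−0.575)×636.34 = 270.44; stream total = 1340.1 kg/min.
After stage 2: water left = (1−0.653)×270.44 = 93.844; final concentrate = 1163.5 kg/min.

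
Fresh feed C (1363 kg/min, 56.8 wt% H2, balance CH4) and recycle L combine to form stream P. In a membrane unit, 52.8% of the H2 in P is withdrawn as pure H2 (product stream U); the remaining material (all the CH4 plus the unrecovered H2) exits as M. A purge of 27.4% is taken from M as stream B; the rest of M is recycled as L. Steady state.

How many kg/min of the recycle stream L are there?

1964 kg/min

CH4 enters only via C and leaves only via the purge: 1363×0.432 = 0.274×(CH4 in M), and the membrane unit passes all CH4, so CH4 in P = CH4 in M = 2149 kg/min.
H2 in P: m_A = 1363×0.568 + (1−0.274)·(1−0.528)·m_A, so m_A = 774.18/0.6573 = 1177.8 kg/min.
M = (1−0.528)×1177.8 + 2149 = 2704.9 kg/min.
Recycle L = (1−0.274)×2704.9 = 1963.7 kg/min.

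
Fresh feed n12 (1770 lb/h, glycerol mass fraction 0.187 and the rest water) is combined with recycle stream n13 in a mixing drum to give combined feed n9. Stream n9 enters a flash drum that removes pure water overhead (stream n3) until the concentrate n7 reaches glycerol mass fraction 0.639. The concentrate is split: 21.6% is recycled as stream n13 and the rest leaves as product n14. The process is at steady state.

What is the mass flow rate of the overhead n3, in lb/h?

Overall glycerol balance (none leaves overhead): glycerol in fresh feed = glycerol in product, i.e. 1770×0.187 = (1−0.216)·n7·0.639.
n7 = 330.99/(0.639×0.784) = 660.69 lb/h.
Recycle n13 = 0.216×660.69 = 142.71 lb/h.
Combined feed n9 = 1770 + 142.71 = 1912.7 lb/h.
Overhead n3 = n9 − n7 = 1912.7 − 660.69 = 1252 lb/h.

1252 lb/h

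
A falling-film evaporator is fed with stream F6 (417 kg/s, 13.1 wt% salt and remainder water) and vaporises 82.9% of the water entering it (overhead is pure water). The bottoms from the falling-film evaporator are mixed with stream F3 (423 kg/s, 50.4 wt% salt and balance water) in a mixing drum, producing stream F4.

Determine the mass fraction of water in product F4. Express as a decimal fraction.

0.504

Vapour removed = 0.829×0.869×417 = 300.41 kg/s; concentrate = 116.59 kg/s.
water reaching the mixer = 61.966 (from concentrate) + 423×0.496 = 271.77 kg/s.
Product flow = 116.59 + 423 = 539.59 kg/s; water fraction = 0.504.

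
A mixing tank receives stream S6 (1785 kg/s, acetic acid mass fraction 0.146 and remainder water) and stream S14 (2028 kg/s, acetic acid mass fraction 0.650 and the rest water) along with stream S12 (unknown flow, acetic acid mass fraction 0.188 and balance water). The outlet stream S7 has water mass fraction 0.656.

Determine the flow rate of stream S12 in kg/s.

Let S12 be the unknown flow. Total out = 3813 + S12.
water balance: 2234.2 + 0.812·S12 = 0.656·(3813 + S12)
(0.812 − 0.656)·S12 = 0.656×3813 − 2234.2 = 267.14
S12 = 267.14 / 0.156 = 1712.4 kg/s

1712 kg/s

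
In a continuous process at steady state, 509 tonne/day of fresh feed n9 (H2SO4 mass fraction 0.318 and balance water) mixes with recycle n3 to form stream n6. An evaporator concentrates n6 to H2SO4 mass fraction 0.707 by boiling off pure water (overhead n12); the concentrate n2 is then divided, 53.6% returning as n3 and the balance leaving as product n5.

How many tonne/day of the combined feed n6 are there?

Overall H2SO4 balance (none leaves overhead): H2SO4 in fresh feed = H2SO4 in product, i.e. 509×0.318 = (1−0.536)·n2·0.707.
n2 = 161.86/(0.707×0.464) = 493.41 tonne/day.
Recycle n3 = 0.536×493.41 = 264.47 tonne/day.
Combined feed n6 = 509 + 264.47 = 773.47 tonne/day.

773.5 tonne/day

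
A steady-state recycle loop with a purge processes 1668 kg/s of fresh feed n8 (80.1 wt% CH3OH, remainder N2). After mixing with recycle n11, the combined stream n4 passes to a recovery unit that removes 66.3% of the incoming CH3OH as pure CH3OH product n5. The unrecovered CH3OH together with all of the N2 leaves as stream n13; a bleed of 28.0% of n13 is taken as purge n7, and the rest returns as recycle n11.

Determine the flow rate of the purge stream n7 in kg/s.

498.4 kg/s

N2 enters only via n8 and leaves only via the purge: 1668×0.199 = 0.280×(N2 in n13), and the recovery unit passes all N2, so N2 in n4 = N2 in n13 = 1185.5 kg/s.
CH3OH in n4: m_A = 1668×0.801 + (1−0.280)·(1−0.663)·m_A, so m_A = 1336.1/0.7574 = 1764.1 kg/s.
n13 = (1−0.663)×1764.1 + 1185.5 = 1780 kg/s.
Purge n7 = 0.280×1780 = 498.39 kg/s.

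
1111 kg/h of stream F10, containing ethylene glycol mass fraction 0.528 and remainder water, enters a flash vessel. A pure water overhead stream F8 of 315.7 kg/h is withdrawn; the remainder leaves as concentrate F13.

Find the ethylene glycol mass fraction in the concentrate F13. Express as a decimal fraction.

ethylene glycol is not removed: 1111×0.528 = 586.61 kg/h of ethylene glycol enters F13.
Concentrate = 1111 − 315.7 = 795.3 kg/h.
Mass fraction = 586.61/795.3 = 0.738.

0.738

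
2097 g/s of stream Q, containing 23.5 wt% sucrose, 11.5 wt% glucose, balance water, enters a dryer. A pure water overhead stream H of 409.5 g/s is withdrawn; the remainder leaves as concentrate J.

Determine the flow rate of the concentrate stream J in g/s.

Concentrate = 2097 − 409.5 = 1687.5 g/s.

1688 g/s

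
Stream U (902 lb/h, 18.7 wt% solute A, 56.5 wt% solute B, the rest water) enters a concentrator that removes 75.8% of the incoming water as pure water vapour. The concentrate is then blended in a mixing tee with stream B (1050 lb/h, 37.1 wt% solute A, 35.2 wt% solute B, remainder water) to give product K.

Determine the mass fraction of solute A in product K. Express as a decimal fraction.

Vapour removed = 0.758×0.248×902 = 169.56 lb/h; concentrate = 732.44 lb/h.
solute A reaching the mixer = 168.67 (from concentrate) + 1050×0.371 = 558.22 lb/h.
Product flow = 732.44 + 1050 = 1782.4 lb/h; solute A fraction = 0.313.

0.313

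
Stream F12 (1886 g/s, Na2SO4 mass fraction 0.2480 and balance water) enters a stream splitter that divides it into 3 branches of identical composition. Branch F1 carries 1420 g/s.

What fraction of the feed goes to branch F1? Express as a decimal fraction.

Fraction to F1 = 1420/1886 = 0.7529.

0.753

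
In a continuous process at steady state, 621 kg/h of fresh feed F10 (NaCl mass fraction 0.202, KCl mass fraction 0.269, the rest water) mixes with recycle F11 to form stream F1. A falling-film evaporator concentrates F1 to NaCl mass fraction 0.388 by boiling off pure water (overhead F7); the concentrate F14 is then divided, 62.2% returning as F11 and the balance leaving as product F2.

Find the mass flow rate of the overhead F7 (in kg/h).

297.7 kg/h

Overall NaCl balance (none leaves overhead): NaCl in fresh feed = NaCl in product, i.e. 621×0.202 = (1−0.622)·F14·0.388.
F14 = 125.44/(0.388×0.378) = 855.3 kg/h.
Recycle F11 = 0.622×855.3 = 532 kg/h.
Combined feed F1 = 621 + 532 = 1153 kg/h.
Overhead F7 = F1 − F14 = 1153 − 855.3 = 297.7 kg/h.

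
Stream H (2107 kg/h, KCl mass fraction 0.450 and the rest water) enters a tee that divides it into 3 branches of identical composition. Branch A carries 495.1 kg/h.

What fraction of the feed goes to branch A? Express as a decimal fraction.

Fraction to A = 495.1/2107 = 0.2350.

0.235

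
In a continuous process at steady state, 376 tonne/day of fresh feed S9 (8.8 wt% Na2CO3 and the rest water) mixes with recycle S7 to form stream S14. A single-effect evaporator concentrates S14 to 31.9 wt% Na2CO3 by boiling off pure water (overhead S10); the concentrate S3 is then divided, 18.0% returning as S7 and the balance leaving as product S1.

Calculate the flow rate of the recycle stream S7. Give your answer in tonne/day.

22.77 tonne/day

Overall Na2CO3 balance (none leaves overhead): Na2CO3 in fresh feed = Na2CO3 in product, i.e. 376×0.088 = (1−0.180)·S3·0.319.
S3 = 33.088/(0.319×0.820) = 126.49 tonne/day.
Recycle S7 = 0.180×126.49 = 22.769 tonne/day.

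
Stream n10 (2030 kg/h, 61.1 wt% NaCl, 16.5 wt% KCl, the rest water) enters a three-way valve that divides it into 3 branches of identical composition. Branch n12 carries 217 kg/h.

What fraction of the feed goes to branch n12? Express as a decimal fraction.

0.107

Fraction to n12 = 217/2030 = 0.1069.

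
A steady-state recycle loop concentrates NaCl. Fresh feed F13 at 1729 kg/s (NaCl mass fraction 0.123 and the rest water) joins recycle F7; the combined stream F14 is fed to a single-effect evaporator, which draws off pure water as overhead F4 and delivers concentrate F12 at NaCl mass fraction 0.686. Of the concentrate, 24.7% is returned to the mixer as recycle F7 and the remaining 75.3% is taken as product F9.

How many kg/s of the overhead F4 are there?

Overall NaCl balance (none leaves overhead): NaCl in fresh feed = NaCl in product, i.e. 1729×0.123 = (1−0.247)·F12·0.686.
F12 = 212.67/(0.686×0.753) = 411.7 kg/s.
Recycle F7 = 0.247×411.7 = 101.69 kg/s.
Combined feed F14 = 1729 + 101.69 = 1830.7 kg/s.
Overhead F4 = F14 − F12 = 1830.7 − 411.7 = 1419 kg/s.

1419 kg/s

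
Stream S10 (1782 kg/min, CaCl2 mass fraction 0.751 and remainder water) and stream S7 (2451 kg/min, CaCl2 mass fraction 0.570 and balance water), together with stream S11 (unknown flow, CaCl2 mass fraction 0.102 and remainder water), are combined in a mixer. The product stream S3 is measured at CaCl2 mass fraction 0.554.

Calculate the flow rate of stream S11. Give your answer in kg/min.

863.4 kg/min

Let S11 be the unknown flow. Total out = 4233 + S11.
CaCl2 balance: 2735.4 + 0.102·S11 = 0.554·(4233 + S11)
(0.102 − 0.554)·S11 = 0.554×4233 − 2735.4 = -390.27
S11 = -390.27 / -0.452 = 863.43 kg/min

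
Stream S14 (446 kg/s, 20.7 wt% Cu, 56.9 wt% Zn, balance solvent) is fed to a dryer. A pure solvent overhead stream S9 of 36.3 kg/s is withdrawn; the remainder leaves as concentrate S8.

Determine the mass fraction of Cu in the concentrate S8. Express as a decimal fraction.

0.225

Cu is not removed: 446×0.207 = 92.322 kg/s of Cu enters S8.
Concentrate = 446 − 36.3 = 409.7 kg/s.
Mass fraction = 92.322/409.7 = 0.225.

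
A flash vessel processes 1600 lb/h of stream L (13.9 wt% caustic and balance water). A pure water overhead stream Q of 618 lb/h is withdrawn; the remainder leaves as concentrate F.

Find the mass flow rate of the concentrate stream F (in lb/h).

982 lb/h

Concentrate = 1600 − 618 = 982 lb/h.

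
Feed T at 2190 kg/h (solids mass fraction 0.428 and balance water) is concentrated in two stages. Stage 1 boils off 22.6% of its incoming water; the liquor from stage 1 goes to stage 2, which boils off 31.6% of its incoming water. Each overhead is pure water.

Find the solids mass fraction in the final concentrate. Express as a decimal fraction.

0.586

water in feed = 2190×0.572 = 1252.7 kg/h.
After stage 1: water left = (1−0.226)×1252.7 = 969.57; stream total = 1906.9 kg/h.
After stage 2: water left = (1−0.316)×969.57 = 663.19; final concentrate = 1600.5 kg/h.
solids fraction = 937.32/1600.5 = 0.586.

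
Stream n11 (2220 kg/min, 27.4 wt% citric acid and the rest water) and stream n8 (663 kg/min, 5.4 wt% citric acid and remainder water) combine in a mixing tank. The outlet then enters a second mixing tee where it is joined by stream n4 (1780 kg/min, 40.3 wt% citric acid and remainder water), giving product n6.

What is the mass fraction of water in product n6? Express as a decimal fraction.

Overall, product flow = 4663 kg/min.
water in = 2220×0.726 + 663×0.946 + 1780×0.597 = 3301.6 kg/min.
water fraction in n6 = 0.708.

0.708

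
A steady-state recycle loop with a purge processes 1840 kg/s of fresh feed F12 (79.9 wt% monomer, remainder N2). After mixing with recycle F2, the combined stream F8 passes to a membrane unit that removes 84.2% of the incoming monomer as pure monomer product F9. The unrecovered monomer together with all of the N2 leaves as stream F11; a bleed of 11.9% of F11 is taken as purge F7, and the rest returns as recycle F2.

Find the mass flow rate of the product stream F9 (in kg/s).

monomer in F8: m_A = 1840×0.799 + (1−0.119)·(1−0.842)·m_A, so m_A = 1470.2/0.8608 = 1707.9 kg/s.
Product F9 = 0.842×1707.9 = 1438 kg/s.

1438 kg/s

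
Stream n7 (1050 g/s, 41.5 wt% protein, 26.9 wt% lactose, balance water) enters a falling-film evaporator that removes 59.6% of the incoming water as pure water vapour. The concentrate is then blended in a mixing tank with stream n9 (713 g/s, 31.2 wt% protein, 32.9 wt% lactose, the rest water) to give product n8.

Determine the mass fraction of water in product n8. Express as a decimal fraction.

0.2492

Vapour removed = 0.596×0.316×1050 = 197.75 g/s; concentrate = 852.25 g/s.
water reaching the mixer = 134.05 (from concentrate) + 713×0.359 = 390.01 g/s.
Product flow = 852.25 + 713 = 1565.2 g/s; water fraction = 0.2492.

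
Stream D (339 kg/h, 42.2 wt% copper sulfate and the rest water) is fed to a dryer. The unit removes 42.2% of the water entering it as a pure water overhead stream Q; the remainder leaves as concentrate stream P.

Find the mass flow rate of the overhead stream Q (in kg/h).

water entering = 339×0.578 = 195.94 kg/h; overhead removed = 0.422×195.94 = 82.688 kg/h.

82.69 kg/h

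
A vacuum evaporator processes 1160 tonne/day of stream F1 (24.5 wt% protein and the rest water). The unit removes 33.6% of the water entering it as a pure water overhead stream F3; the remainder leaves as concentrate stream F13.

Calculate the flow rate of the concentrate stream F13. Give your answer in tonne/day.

water entering = 1160×0.755 = 875.8 tonne/day; overhead removed = 0.336×875.8 = 294.27 tonne/day.
Concentrate = 1160 − 294.27 = 865.73 tonne/day.

865.7 tonne/day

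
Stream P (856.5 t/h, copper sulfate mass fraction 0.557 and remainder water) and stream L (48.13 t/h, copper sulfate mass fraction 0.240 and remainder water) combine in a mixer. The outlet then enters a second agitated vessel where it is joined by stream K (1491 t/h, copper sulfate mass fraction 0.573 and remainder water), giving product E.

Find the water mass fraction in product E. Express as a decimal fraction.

0.439

Overall, product flow = 2395.6 t/h.
water in = 856.5×0.443 + 48.13×0.760 + 1491×0.427 = 1052.7 t/h.
water fraction in E = 0.439.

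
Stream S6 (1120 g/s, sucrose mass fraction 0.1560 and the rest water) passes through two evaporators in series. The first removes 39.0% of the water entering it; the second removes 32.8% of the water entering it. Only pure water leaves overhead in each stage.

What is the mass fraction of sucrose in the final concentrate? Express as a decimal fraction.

0.3108

water in feed = 1120×0.844 = 945.28 g/s.
After stage 1: water left = (1−0.390)×945.28 = 576.62; stream total = 751.34 g/s.
After stage 2: water left = (1−0.328)×576.62 = 387.49; final concentrate = 562.21 g/s.
sucrose fraction = 174.72/562.21 = 0.3108.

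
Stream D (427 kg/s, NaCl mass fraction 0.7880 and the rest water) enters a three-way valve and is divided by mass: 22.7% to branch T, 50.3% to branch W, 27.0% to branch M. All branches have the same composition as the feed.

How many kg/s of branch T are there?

Branch T flow = 0.227×427 = 96.929 kg/s.

96.93 kg/s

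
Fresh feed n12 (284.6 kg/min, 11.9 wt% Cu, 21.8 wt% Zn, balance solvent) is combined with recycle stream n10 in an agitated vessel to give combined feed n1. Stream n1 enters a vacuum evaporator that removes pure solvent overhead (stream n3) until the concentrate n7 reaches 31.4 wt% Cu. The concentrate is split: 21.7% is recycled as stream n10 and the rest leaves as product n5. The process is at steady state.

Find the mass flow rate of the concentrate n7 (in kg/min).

Overall Cu balance (none leaves overhead): Cu in fresh feed = Cu in product, i.e. 284.6×0.119 = (1−0.217)·n7·0.314.
n7 = 33.867/(0.314×0.783) = 137.75 kg/min.

137.7 kg/min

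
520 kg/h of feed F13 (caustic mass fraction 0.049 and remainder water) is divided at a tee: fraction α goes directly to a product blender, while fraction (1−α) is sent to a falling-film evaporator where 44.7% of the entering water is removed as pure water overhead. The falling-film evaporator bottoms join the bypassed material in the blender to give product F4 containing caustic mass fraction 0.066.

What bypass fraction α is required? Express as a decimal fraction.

0.394

All 520×0.049 = 25.48 kg/h of caustic reaches F4, so F4 = 25.48/0.066 = 386.06 kg/h and vapour = 133.94 kg/h.
The evaporator receives (1−α)·520 of feed at 0.951 water and removes 0.447 of that water:
0.447×0.951×(1−α)×520 = 133.94
(1−α) = 133.94/221.05 = 0.6059;  α = 0.3941.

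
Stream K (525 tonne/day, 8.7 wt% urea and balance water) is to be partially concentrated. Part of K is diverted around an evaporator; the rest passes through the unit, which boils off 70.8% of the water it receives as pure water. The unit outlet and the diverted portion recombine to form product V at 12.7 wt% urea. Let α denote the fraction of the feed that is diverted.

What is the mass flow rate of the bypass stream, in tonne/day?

269.2 tonne/day

All 525×0.087 = 45.675 tonne/day of urea reaches V, so V = 45.675/0.127 = 359.65 tonne/day and vapour = 165.35 tonne/day.
The evaporator receives (1−α)·525 of feed at 0.913 water and removes 0.708 of that water:
0.708×0.913×(1−α)×525 = 165.35
(1−α) = 165.35/339.36 = 0.4873;  α = 0.5127.
Bypass flow = 0.5127×525 = 269.19 tonne/day.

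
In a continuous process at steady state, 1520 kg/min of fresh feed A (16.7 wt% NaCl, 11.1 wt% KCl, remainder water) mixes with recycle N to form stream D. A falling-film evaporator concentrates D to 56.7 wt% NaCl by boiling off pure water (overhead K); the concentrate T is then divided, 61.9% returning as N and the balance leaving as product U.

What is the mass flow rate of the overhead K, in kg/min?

1072 kg/min

Overall NaCl balance (none leaves overhead): NaCl in fresh feed = NaCl in product, i.e. 1520×0.167 = (1−0.619)·T·0.567.
T = 253.84/(0.567×0.381) = 1175 kg/min.
Recycle N = 0.619×1175 = 727.35 kg/min.
Combined feed D = 1520 + 727.35 = 2247.3 kg/min.
Overhead K = D − T = 2247.3 − 1175 = 1072.3 kg/min.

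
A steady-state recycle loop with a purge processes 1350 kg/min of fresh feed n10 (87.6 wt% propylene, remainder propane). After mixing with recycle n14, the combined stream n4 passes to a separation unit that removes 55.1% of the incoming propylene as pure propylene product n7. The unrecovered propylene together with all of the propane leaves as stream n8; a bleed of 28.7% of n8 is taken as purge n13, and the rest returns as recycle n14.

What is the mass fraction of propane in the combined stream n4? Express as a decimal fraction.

propane enters only via n10 and leaves only via the purge: 1350×0.124 = 0.287×(propane in n8), and the separation unit passes all propane, so propane in n4 = propane in n8 = 583.28 kg/min.
propylene in n4: m_A = 1350×0.876 + (1−0.287)·(1−0.551)·m_A, so m_A = 1182.6/0.6799 = 1739.5 kg/min.
n4 = 1739.5 + 583.28 = 2322.7 kg/min.
propane fraction in n4 = 583.28/2322.7 = 0.2511.

0.2511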